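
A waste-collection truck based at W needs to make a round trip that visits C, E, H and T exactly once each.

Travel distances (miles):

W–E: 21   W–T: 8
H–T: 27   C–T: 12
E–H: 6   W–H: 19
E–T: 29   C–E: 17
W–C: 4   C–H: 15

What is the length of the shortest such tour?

62 miles — the shortest possible round trip.

With 4 stops there are 4!/2 = 12 distinct round trips (a route and its reverse cost the same).
W-C-E-H-T-W: 4+17+6+27+8 = 62
W-C-E-T-H-W: 4+17+29+27+19 = 96
W-C-H-E-T-W: 4+15+6+29+8 = 62
W-C-H-T-E-W: 4+15+27+29+21 = 96
W-C-T-E-H-W: 4+12+29+6+19 = 70
W-C-T-H-E-W: 4+12+27+6+21 = 70
W-E-C-H-T-W: 21+17+15+27+8 = 88
W-E-C-T-H-W: 21+17+12+27+19 = 96
W-E-H-C-T-W: 21+6+15+12+8 = 62
W-E-T-C-H-W: 21+29+12+15+19 = 96
W-H-C-E-T-W: 19+15+17+29+8 = 88
W-H-E-C-T-W: 19+6+17+12+8 = 62
The minimum is 62.
One optimal route: W → C → E → H → T → W (or its reverse).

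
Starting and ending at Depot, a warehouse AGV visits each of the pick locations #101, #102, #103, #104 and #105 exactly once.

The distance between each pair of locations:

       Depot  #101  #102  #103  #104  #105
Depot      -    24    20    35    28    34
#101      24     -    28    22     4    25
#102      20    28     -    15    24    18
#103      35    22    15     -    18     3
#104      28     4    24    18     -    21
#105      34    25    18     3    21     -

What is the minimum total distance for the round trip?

87 — the shortest possible round trip.

Depot-#101-#102-#103-#104-#105-Depot: 24+28+15+18+21+34 = 140
Depot-#101-#102-#103-#105-#104-Depot: 24+28+15+3+21+28 = 119
Depot-#101-#102-#104-#103-#105-Depot: 24+28+24+18+3+34 = 131
Depot-#101-#102-#104-#105-#103-Depot: 24+28+24+21+3+35 = 135
Depot-#101-#102-#105-#103-#104-Depot: 24+28+18+3+18+28 = 119
Depot-#101-#102-#105-#104-#103-Depot: 24+28+18+21+18+35 = 144
Depot-#101-#103-#102-#104-#105-Depot: 24+22+15+24+21+34 = 140
Depot-#101-#103-#102-#105-#104-Depot: 24+22+15+18+21+28 = 128
Depot-#101-#103-#104-#102-#105-Depot: 24+22+18+24+18+34 = 140
Depot-#101-#103-#104-#105-#102-Depot: 24+22+18+21+18+20 = 123
Depot-#101-#103-#105-#102-#104-Depot: 24+22+3+18+24+28 = 119
Depot-#101-#103-#105-#104-#102-Depot: 24+22+3+21+24+20 = 114
Depot-#101-#104-#102-#103-#105-Depot: 24+4+24+15+3+34 = 104
Depot-#101-#104-#102-#105-#103-Depot: 24+4+24+18+3+35 = 108
… (46 more)
Depot-#101-#104-#103-#105-#102-Depot: 24+4+18+3+18+20 = 87  ← best
The minimum is 87.
One optimal route: Depot → #101 → #104 → #103 → #105 → #102 → Depot (or its reverse).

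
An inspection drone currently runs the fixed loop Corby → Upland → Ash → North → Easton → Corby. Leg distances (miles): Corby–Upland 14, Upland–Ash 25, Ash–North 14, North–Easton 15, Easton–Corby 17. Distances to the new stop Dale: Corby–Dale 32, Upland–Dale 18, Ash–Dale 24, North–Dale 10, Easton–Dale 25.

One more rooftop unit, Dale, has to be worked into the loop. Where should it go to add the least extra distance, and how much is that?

Insertion cost between consecutive stops i–j is d(i,Dale) + d(Dale,j) − d(i,j):
  between Corby and Upland: 32 + 18 − 14 = 36
  between Upland and Ash: 18 + 24 − 25 = 17
  between Ash and North: 24 + 10 − 14 = 20
  between North and Easton: 10 + 25 − 15 = 20
  between Easton and Corby: 25 + 32 − 17 = 40
Cheapest insertion is between Upland and Ash, adding 17.
New total = 85 + 17 = 102.

Minimum extra distance: 17 miles, inserting Dale between Upland and Ash.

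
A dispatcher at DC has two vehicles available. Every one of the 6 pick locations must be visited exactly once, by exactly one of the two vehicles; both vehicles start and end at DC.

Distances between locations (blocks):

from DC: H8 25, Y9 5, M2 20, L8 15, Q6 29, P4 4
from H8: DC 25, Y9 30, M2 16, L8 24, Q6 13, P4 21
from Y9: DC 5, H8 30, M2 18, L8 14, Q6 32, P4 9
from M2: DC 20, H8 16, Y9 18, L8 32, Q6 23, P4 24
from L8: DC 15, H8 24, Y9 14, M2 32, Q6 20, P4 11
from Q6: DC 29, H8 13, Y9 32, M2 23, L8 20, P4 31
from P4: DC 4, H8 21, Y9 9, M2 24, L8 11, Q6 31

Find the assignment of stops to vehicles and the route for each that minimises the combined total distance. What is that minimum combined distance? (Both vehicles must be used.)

Minimum combined distance: 94 blocks.

Check every non-empty split of the stops between the two vehicles; for each half take its own optimal tour:
  {H8} + {Y9, M2, L8, Q6, P4}: 50 + 81 = 131
  {Y9} + {H8, M2, L8, Q6, P4}: 10 + 84 = 94
  {H8, Y9} + {M2, L8, Q6, P4}: 60 + 78 = 138
  {M2} + {H8, Y9, L8, Q6, P4}: 40 + 77 = 117
  {H8, M2} + {Y9, L8, Q6, P4}: 61 + 72 = 133
  {Y9, M2} + {H8, L8, Q6, P4}: 43 + 73 = 116
  … (31 splits in total)
Best: vehicle 1 DC → Y9 → DC = 10; vehicle 2 DC → M2 → H8 → Q6 → L8 → P4 → DC = 84; combined 94.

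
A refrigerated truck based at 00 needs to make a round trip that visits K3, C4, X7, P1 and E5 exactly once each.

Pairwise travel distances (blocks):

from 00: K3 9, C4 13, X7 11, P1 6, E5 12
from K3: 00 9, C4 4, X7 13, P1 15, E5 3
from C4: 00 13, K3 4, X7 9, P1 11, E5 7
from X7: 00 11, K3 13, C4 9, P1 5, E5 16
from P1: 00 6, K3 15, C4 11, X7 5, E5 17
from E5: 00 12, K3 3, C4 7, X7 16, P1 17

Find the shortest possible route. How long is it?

With 5 stops there are 5!/2 = 60 distinct round trips (a route and its reverse cost the same).
00 → K3 → C4 → X7 → P1 → E5 → 00: 9+4+9+5+17+12 = 56
00 → K3 → C4 → X7 → E5 → P1 → 00: 9+4+9+16+17+6 = 61
00 → K3 → C4 → P1 → X7 → E5 → 00: 9+4+11+5+16+12 = 57
00 → K3 → C4 → P1 → E5 → X7 → 00: 9+4+11+17+16+11 = 68
00 → K3 → C4 → E5 → X7 → P1 → 00: 9+4+7+16+5+6 = 47
00 → K3 → C4 → E5 → P1 → X7 → 00: 9+4+7+17+5+11 = 53
00 → K3 → X7 → C4 → P1 → E5 → 00: 9+13+9+11+17+12 = 71
00 → K3 → X7 → C4 → E5 → P1 → 00: 9+13+9+7+17+6 = 61
00 → K3 → X7 → P1 → C4 → E5 → 00: 9+13+5+11+7+12 = 57
00 → K3 → X7 → P1 → E5 → C4 → 00: 9+13+5+17+7+13 = 64
00 → K3 → X7 → E5 → C4 → P1 → 00: 9+13+16+7+11+6 = 62
00 → K3 → X7 → E5 → P1 → C4 → 00: 9+13+16+17+11+13 = 79
00 → K3 → P1 → C4 → X7 → E5 → 00: 9+15+11+9+16+12 = 72
00 → K3 → P1 → C4 → E5 → X7 → 00: 9+15+11+7+16+11 = 69
… (46 more)
00 → K3 → E5 → C4 → X7 → P1 → 00: 9+3+7+9+5+6 = 39  ← best
The minimum is 39.
One optimal route: 00 → K3 → E5 → C4 → X7 → P1 → 00 (or its reverse).

Minimum total distance: 39 blocks.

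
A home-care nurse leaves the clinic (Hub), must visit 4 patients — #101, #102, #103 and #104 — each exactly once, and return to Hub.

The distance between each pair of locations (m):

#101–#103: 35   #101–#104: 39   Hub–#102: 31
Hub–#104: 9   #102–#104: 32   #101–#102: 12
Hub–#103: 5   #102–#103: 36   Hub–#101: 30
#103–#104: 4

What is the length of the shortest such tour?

Minimum total distance: 83 m.

Hub → #101 → #102 → #103 → #104 → Hub: 30+12+36+4+9 = 91
Hub → #101 → #102 → #104 → #103 → Hub: 30+12+32+4+5 = 83
Hub → #101 → #103 → #102 → #104 → Hub: 30+35+36+32+9 = 142
Hub → #101 → #103 → #104 → #102 → Hub: 30+35+4+32+31 = 132
Hub → #101 → #104 → #102 → #103 → Hub: 30+39+32+36+5 = 142
Hub → #101 → #104 → #103 → #102 → Hub: 30+39+4+36+31 = 140
Hub → #102 → #101 → #103 → #104 → Hub: 31+12+35+4+9 = 91
Hub → #102 → #101 → #104 → #103 → Hub: 31+12+39+4+5 = 91
Hub → #102 → #103 → #101 → #104 → Hub: 31+36+35+39+9 = 150
Hub → #102 → #104 → #101 → #103 → Hub: 31+32+39+35+5 = 142
Hub → #103 → #101 → #102 → #104 → Hub: 5+35+12+32+9 = 93
Hub → #103 → #102 → #101 → #104 → Hub: 5+36+12+39+9 = 101
The minimum is 83.
One optimal route: Hub → #101 → #102 → #104 → #103 → Hub (or its reverse).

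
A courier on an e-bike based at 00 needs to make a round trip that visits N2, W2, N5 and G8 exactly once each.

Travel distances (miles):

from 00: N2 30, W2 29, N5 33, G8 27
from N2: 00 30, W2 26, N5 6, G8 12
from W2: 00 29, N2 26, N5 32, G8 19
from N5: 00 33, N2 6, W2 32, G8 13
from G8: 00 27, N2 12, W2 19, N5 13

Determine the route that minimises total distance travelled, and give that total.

Shortest round trip = 97 miles.

There are 12 distinct closed tours to check (reversals are equivalent).
00→N2→W2→N5→G8→00: 30+26+32+13+27 = 128
00→N2→W2→G8→N5→00: 30+26+19+13+33 = 121
00→N2→N5→W2→G8→00: 30+6+32+19+27 = 114
00→N2→N5→G8→W2→00: 30+6+13+19+29 = 97
00→N2→G8→W2→N5→00: 30+12+19+32+33 = 126
00→N2→G8→N5→W2→00: 30+12+13+32+29 = 116
00→W2→N2→N5→G8→00: 29+26+6+13+27 = 101
00→W2→N2→G8→N5→00: 29+26+12+13+33 = 113
00→W2→N5→N2→G8→00: 29+32+6+12+27 = 106
00→W2→G8→N2→N5→00: 29+19+12+6+33 = 99
00→N5→N2→W2→G8→00: 33+6+26+19+27 = 111
00→N5→W2→N2→G8→00: 33+32+26+12+27 = 130
The minimum is 97.
One optimal route: 00 → N2 → N5 → G8 → W2 → 00 (or its reverse).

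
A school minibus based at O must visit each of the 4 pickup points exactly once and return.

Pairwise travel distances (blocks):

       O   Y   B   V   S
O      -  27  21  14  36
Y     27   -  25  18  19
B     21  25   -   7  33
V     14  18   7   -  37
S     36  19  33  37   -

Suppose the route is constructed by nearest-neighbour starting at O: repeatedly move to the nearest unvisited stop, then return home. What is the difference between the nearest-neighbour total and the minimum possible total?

The nearest-neighbour route is 1 blocks longer than optimal.

From O: V=14, B=21, Y=27, S=36 → choose V (14).
From V: B=7, Y=18, S=37 → choose B (7).
From B: Y=25, S=33 → choose Y (25).
From Y: S=19 → choose S (19).
NN route O → V → B → Y → S → O costs 101.
Optimal: O → Y → S → B → V → O costs 100 (by enumerating all 12 distinct tours).
Excess = 101 − 100 = 1.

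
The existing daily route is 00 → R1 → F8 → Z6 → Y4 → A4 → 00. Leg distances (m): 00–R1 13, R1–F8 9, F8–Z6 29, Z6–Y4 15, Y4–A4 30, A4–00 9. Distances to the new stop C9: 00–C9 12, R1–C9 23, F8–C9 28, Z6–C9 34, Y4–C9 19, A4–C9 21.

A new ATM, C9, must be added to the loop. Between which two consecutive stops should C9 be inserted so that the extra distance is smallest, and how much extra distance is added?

Insertion cost between consecutive stops i–j is d(i,C9) + d(C9,j) − d(i,j):
  between 00 and R1: 12 + 23 − 13 = 22
  between R1 and F8: 23 + 28 − 9 = 42
  between F8 and Z6: 28 + 34 − 29 = 33
  between Z6 and Y4: 34 + 19 − 15 = 38
  between Y4 and A4: 19 + 21 − 30 = 10
  between A4 and 00: 21 + 12 − 9 = 24
Cheapest insertion is between Y4 and A4, adding 10.
New total = 105 + 10 = 115.

+10 m — insert C9 between Y4 and A4.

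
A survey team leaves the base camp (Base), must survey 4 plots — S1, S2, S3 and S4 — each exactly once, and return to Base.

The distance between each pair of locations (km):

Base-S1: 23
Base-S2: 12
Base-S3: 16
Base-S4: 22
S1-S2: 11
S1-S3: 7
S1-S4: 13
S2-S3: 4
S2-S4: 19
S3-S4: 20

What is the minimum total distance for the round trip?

There are 12 distinct closed tours to check (reversals are equivalent).
Base → S1 → S2 → S3 → S4 → Base: 23+11+4+20+22 = 80
Base → S1 → S2 → S4 → S3 → Base: 23+11+19+20+16 = 89
Base → S1 → S3 → S2 → S4 → Base: 23+7+4+19+22 = 75
Base → S1 → S3 → S4 → S2 → Base: 23+7+20+19+12 = 81
Base → S1 → S4 → S2 → S3 → Base: 23+13+19+4+16 = 75
Base → S1 → S4 → S3 → S2 → Base: 23+13+20+4+12 = 72
Base → S2 → S1 → S3 → S4 → Base: 12+11+7+20+22 = 72
Base → S2 → S1 → S4 → S3 → Base: 12+11+13+20+16 = 72
Base → S2 → S3 → S1 → S4 → Base: 12+4+7+13+22 = 58
Base → S2 → S4 → S1 → S3 → Base: 12+19+13+7+16 = 67
Base → S3 → S1 → S2 → S4 → Base: 16+7+11+19+22 = 75
Base → S3 → S2 → S1 → S4 → Base: 16+4+11+13+22 = 66
The minimum is 58.
One optimal route: Base → S2 → S3 → S1 → S4 → Base (or its reverse).

Minimum total distance: 58 km.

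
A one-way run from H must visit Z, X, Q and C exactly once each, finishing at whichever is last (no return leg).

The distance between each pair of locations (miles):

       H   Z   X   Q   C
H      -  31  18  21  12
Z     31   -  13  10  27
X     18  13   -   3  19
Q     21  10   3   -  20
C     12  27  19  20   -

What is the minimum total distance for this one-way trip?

There are 4! = 24 possible orderings.
H - Z - X - Q - C: 31+13+3+20 = 67
H - Z - X - C - Q: 31+13+19+20 = 83
H - Z - Q - X - C: 31+10+3+19 = 63
H - Z - Q - C - X: 31+10+20+19 = 80
H - Z - C - X - Q: 31+27+19+3 = 80
H - Z - C - Q - X: 31+27+20+3 = 81
H - X - Z - Q - C: 18+13+10+20 = 61
H - X - Z - C - Q: 18+13+27+20 = 78
H - X - Q - Z - C: 18+3+10+27 = 58
H - X - Q - C - Z: 18+3+20+27 = 68
H - X - C - Z - Q: 18+19+27+10 = 74
H - X - C - Q - Z: 18+19+20+10 = 67
H - Q - Z - X - C: 21+10+13+19 = 63
H - Q - Z - C - X: 21+10+27+19 = 77
… (10 more)
H - C - X - Q - Z: 12+19+3+10 = 44  ← best
The minimum is 44.
One shortest path: H → C → X → Q → Z.

Minimum one-way distance = 44 miles.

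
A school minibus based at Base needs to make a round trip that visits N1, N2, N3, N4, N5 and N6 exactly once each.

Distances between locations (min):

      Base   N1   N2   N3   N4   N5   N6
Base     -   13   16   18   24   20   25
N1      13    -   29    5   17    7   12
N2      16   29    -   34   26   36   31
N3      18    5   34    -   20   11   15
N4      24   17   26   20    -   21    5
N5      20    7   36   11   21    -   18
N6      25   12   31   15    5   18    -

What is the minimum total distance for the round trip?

With 6 stops there are 6!/2 = 360 distinct round trips (a route and its reverse cost the same).
Base → N1 → N2 → N3 → N4 → N5 → N6 → Base: 13+29+34+20+21+18+25 = 160
Base → N1 → N2 → N3 → N4 → N6 → N5 → Base: 13+29+34+20+5+18+20 = 139
Base → N1 → N2 → N3 → N5 → N4 → N6 → Base: 13+29+34+11+21+5+25 = 138
Base → N1 → N2 → N3 → N5 → N6 → N4 → Base: 13+29+34+11+18+5+24 = 134
Base → N1 → N2 → N3 → N6 → N4 → N5 → Base: 13+29+34+15+5+21+20 = 137
Base → N1 → N2 → N3 → N6 → N5 → N4 → Base: 13+29+34+15+18+21+24 = 154
Base → N1 → N2 → N4 → N3 → N5 → N6 → Base: 13+29+26+20+11+18+25 = 142
Base → N1 → N2 → N4 → N3 → N6 → N5 → Base: 13+29+26+20+15+18+20 = 141
… (352 more)
Base → N1 → N5 → N3 → N6 → N4 → N2 → Base: 13+7+11+15+5+26+16 = 93  ← best
The minimum is 93.
One optimal route: Base → N1 → N5 → N3 → N6 → N4 → N2 → Base (or its reverse).

Minimum total distance: 93 min.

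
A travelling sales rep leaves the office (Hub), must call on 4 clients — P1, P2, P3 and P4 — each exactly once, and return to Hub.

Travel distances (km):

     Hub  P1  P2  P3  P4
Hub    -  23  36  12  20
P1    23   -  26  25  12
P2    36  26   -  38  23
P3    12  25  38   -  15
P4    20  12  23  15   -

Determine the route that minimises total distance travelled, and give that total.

Shortest round trip = 99 km.

With 4 stops there are 4!/2 = 12 distinct round trips (a route and its reverse cost the same).
Hub-P1-P2-P3-P4-Hub: 23+26+38+15+20 = 122
Hub-P1-P2-P4-P3-Hub: 23+26+23+15+12 = 99
Hub-P1-P3-P2-P4-Hub: 23+25+38+23+20 = 129
Hub-P1-P3-P4-P2-Hub: 23+25+15+23+36 = 122
Hub-P1-P4-P2-P3-Hub: 23+12+23+38+12 = 108
Hub-P1-P4-P3-P2-Hub: 23+12+15+38+36 = 124
Hub-P2-P1-P3-P4-Hub: 36+26+25+15+20 = 122
Hub-P2-P1-P4-P3-Hub: 36+26+12+15+12 = 101
Hub-P2-P3-P1-P4-Hub: 36+38+25+12+20 = 131
Hub-P2-P4-P1-P3-Hub: 36+23+12+25+12 = 108
Hub-P3-P1-P2-P4-Hub: 12+25+26+23+20 = 106
Hub-P3-P2-P1-P4-Hub: 12+38+26+12+20 = 108
The minimum is 99.
One optimal route: Hub → P1 → P2 → P4 → P3 → Hub (or its reverse).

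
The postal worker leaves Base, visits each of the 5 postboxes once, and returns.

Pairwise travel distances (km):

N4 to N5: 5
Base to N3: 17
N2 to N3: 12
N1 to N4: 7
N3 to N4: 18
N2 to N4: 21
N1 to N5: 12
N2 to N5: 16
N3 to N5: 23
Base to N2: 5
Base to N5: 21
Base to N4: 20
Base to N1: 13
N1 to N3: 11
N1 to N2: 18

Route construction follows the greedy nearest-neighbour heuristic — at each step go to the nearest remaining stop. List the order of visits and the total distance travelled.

From Base: distances to unvisited — N2=5, N1=13, N3=17, N4=20, N5=21. Nearest is N2 (5).
From N2: distances to unvisited — N3=12, N5=16, N1=18, N4=21. Nearest is N3 (12).
From N3: distances to unvisited — N1=11, N4=18, N5=23. Nearest is N1 (11).
From N1: distances to unvisited — N4=7, N5=12. Nearest is N4 (7).
From N4: distances to unvisited — N5=5. Nearest is N5 (5).
Return N5→Base: 21.
Total = 5 + 12 + 11 + 7 + 5 + 21 = 61.

Nearest-neighbour total = 61 km; route Base → N2 → N3 → N1 → N4 → N5 → Base.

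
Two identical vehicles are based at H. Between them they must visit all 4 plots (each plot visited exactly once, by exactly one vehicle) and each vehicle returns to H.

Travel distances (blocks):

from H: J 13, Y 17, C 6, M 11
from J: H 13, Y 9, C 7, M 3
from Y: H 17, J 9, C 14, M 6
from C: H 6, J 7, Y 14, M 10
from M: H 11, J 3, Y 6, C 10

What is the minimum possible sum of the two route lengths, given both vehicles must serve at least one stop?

Check every non-empty split of the stops between the two vehicles; for each half take its own optimal tour:
  {J} + {Y, C, M}: 26 + 37 = 63
  {Y} + {J, C, M}: 34 + 27 = 61
  {J, Y} + {C, M}: 39 + 27 = 66
  {C} + {J, Y, M}: 12 + 39 = 51
  {J, C} + {Y, M}: 26 + 34 = 60
  {Y, C} + {J, M}: 37 + 27 = 64
  … (7 splits in total)
Best: vehicle 1 H → C → H = 12; vehicle 2 H → J → Y → M → H = 39; combined 51.

51 blocks — the smallest possible combined total.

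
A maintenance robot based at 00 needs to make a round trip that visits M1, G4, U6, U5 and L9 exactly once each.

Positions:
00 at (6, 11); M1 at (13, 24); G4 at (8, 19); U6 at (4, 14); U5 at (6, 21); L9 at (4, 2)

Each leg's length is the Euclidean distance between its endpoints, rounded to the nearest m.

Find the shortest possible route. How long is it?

There are 60 distinct closed tours to check (reversals are equivalent).
00→M1→G4→U6→U5→L9→00: 15+7+6+7+19+9 = 63
00→M1→G4→U6→L9→U5→00: 15+7+6+12+19+10 = 69
00→M1→G4→U5→U6→L9→00: 15+7+3+7+12+9 = 53
00→M1→G4→U5→L9→U6→00: 15+7+3+19+12+4 = 60
00→M1→G4→L9→U6→U5→00: 15+7+17+12+7+10 = 68
00→M1→G4→L9→U5→U6→00: 15+7+17+19+7+4 = 69
00→M1→U6→G4→U5→L9→00: 15+13+6+3+19+9 = 65
00→M1→U6→G4→L9→U5→00: 15+13+6+17+19+10 = 80
00→M1→U6→U5→G4→L9→00: 15+13+7+3+17+9 = 64
00→M1→U6→U5→L9→G4→00: 15+13+7+19+17+8 = 79
00→M1→U6→L9→G4→U5→00: 15+13+12+17+3+10 = 70
00→M1→U6→L9→U5→G4→00: 15+13+12+19+3+8 = 70
00→M1→U5→G4→U6→L9→00: 15+8+3+6+12+9 = 53
00→M1→U5→G4→L9→U6→00: 15+8+3+17+12+4 = 59
… (46 more)
00→G4→M1→U5→U6→L9→00: 8+7+8+7+12+9 = 51  ← best
The minimum is 51.
One optimal route: 00 → G4 → M1 → U5 → U6 → L9 → 00 (or its reverse).

Shortest round trip = 51 m.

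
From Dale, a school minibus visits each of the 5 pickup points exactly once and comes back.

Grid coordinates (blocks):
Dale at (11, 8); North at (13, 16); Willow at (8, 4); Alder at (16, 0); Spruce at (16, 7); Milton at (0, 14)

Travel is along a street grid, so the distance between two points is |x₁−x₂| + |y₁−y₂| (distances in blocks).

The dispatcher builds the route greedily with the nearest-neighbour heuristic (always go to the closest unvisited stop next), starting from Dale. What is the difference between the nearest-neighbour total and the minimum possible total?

Dale: Spruce=6, Willow=7, North=10, Alder=13, Milton=17 ⇒ Spruce
Spruce: Alder=7, Willow=11, North=12, Milton=23 ⇒ Alder
Alder: Willow=12, North=19, Milton=30 ⇒ Willow
Willow: North=17, Milton=18 ⇒ North
North: Milton=15 ⇒ Milton
NN route Dale → Spruce → Alder → Willow → North → Milton → Dale costs 74.
Optimal: Dale → North → Milton → Willow → Alder → Spruce → Dale costs 68 (by enumerating all 60 distinct tours).
Excess = 74 − 68 = 6.

6 blocks longer than the optimal tour.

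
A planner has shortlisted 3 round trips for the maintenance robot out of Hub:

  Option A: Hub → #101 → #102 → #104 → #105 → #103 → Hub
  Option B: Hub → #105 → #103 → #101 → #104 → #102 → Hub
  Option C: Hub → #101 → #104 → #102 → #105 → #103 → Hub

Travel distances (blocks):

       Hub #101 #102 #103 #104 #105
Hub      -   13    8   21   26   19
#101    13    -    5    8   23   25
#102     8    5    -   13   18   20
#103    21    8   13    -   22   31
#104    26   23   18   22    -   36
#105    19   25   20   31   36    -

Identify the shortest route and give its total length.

107 blocks — Option B is the shortest.

Option A: 13 + 5 + 18 + 36 + 31 + 21 = 124
Option B: 19 + 31 + 8 + 23 + 18 + 8 = 107
Option C: 13 + 23 + 18 + 20 + 31 + 21 = 126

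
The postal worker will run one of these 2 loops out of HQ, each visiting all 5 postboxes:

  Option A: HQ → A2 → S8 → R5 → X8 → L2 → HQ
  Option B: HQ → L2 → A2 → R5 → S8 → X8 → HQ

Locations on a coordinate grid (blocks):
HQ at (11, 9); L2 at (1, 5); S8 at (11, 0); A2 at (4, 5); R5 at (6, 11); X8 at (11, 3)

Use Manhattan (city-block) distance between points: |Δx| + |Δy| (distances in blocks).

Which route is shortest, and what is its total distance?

Option A: 11 + 12 + 16 + 13 + 12 + 14 = 78
Option B: 14 + 3 + 8 + 16 + 3 + 6 = 50

Shortest is Option B, total 50 blocks.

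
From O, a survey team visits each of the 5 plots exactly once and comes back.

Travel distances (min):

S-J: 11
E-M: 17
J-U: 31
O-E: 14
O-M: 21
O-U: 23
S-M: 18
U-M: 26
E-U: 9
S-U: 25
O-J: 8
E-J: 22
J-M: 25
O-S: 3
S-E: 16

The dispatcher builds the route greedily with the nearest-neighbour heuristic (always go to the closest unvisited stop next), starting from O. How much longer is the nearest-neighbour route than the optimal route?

O: S=3, J=8, E=14, M=21, U=23 ⇒ S
S: J=11, E=16, M=18, U=25 ⇒ J
J: E=22, M=25, U=31 ⇒ E
E: U=9, M=17 ⇒ U
U: M=26 ⇒ M
NN route O → S → J → E → U → M → O costs 92.
Optimal: O → S → M → E → U → J → O costs 86 (by enumerating all 60 distinct tours).
Excess = 92 − 86 = 6.

Excess over optimum: 6 min.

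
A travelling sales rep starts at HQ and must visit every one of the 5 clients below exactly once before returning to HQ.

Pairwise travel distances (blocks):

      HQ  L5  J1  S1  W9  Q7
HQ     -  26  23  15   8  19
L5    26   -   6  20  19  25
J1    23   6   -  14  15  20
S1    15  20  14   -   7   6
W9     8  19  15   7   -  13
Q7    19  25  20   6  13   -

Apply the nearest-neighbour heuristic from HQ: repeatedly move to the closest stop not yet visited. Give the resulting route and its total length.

73 blocks along HQ → W9 → S1 → Q7 → J1 → L5 → HQ.

From HQ: distances to unvisited — W9=8, S1=15, Q7=19, J1=23, L5=26. Nearest is W9 (8).
From W9: distances to unvisited — S1=7, Q7=13, J1=15, L5=19. Nearest is S1 (7).
From S1: distances to unvisited — Q7=6, J1=14, L5=20. Nearest is Q7 (6).
From Q7: distances to unvisited — J1=20, L5=25. Nearest is J1 (20).
From J1: distances to unvisited — L5=6. Nearest is L5 (6).
Return L5→HQ: 26.
Total = 8 + 7 + 6 + 20 + 6 + 26 = 73.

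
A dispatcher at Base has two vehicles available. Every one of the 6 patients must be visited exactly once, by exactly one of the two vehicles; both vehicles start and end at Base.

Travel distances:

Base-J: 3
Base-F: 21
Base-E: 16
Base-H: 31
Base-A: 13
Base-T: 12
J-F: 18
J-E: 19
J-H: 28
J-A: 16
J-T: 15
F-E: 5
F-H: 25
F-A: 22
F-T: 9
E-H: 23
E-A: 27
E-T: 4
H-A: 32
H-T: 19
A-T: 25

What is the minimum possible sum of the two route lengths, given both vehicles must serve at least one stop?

There are 2^5 − 1 = 31 ways to divide the 6 stops into two non-empty groups. For each, the best each vehicle can do is its own shortest tour through its group:
  {J} + {F, E, H, A, T}: 6 + 91 = 97
  {F} + {J, E, H, A, T}: 42 + 90 = 132
  {J, F} + {E, H, A, T}: 42 + 84 = 126
  {E} + {J, F, H, A, T}: 32 + 94 = 126
  {J, E} + {F, H, A, T}: 38 + 91 = 129
  {F, E} + {J, H, A, T}: 42 + 82 = 124
  … (31 splits in total)
Best: vehicle 1 Base → J → Base = 6; vehicle 2 Base → A → H → F → E → T → Base = 91; combined 97.

Minimum combined distance: 97.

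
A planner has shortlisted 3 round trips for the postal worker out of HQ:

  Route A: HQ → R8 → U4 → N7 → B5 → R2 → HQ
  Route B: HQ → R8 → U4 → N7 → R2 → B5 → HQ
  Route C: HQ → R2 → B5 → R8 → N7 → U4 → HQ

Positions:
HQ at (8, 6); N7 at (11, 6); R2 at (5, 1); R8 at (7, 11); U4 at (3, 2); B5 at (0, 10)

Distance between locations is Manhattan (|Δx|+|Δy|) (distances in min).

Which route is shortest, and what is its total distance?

Route A: 6 + 13 + 12 + 15 + 14 + 8 = 68
Route B: 6 + 13 + 12 + 11 + 14 + 12 = 68
Route C: 8 + 14 + 8 + 9 + 12 + 9 = 60

Shortest is Route C, total 60 min.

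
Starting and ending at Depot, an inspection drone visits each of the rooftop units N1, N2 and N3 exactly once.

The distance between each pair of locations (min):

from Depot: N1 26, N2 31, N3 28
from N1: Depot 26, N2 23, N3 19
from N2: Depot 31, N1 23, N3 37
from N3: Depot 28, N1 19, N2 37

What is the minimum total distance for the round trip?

101 min — the shortest possible round trip.

With 3 stops there are 3!/2 = 3 distinct round trips (a route and its reverse cost the same).
Depot - N1 - N2 - N3 - Depot: 26+23+37+28 = 114
Depot - N1 - N3 - N2 - Depot: 26+19+37+31 = 113
Depot - N2 - N1 - N3 - Depot: 31+23+19+28 = 101
The minimum is 101.
One optimal route: Depot → N2 → N1 → N3 → Depot (or its reverse).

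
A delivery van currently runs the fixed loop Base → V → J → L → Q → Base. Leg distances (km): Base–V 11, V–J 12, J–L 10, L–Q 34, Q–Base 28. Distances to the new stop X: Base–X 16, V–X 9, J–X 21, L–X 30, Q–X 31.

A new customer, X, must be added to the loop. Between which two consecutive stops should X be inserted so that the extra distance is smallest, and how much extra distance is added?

Minimum extra distance: 14 km, inserting X between Base and V.

Insertion cost between consecutive stops i–j is d(i,X) + d(X,j) − d(i,j):
  between Base and V: 16 + 9 − 11 = 14
  between V and J: 9 + 21 − 12 = 18
  between J and L: 21 + 30 − 10 = 41
  between L and Q: 30 + 31 − 34 = 27
  between Q and Base: 31 + 16 − 28 = 19
Cheapest insertion is between Base and V, adding 14.
New total = 95 + 14 = 109.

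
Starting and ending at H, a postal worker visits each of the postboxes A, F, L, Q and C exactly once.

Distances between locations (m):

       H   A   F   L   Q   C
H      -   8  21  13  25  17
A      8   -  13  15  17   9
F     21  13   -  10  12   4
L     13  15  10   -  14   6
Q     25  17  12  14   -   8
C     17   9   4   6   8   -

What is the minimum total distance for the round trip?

Minimum total distance: 60 m.

There are 60 distinct closed tours to check (reversals are equivalent).
H-A-F-L-Q-C-H: 8+13+10+14+8+17 = 70
H-A-F-L-C-Q-H: 8+13+10+6+8+25 = 70
H-A-F-Q-L-C-H: 8+13+12+14+6+17 = 70
H-A-F-Q-C-L-H: 8+13+12+8+6+13 = 60
H-A-F-C-L-Q-H: 8+13+4+6+14+25 = 70
H-A-F-C-Q-L-H: 8+13+4+8+14+13 = 60
H-A-L-F-Q-C-H: 8+15+10+12+8+17 = 70
H-A-L-F-C-Q-H: 8+15+10+4+8+25 = 70
H-A-L-Q-F-C-H: 8+15+14+12+4+17 = 70
H-A-L-Q-C-F-H: 8+15+14+8+4+21 = 70
H-A-L-C-F-Q-H: 8+15+6+4+12+25 = 70
H-A-L-C-Q-F-H: 8+15+6+8+12+21 = 70
H-A-Q-F-L-C-H: 8+17+12+10+6+17 = 70
H-A-Q-F-C-L-H: 8+17+12+4+6+13 = 60
… (46 more)
The minimum is 60.
One optimal route: H → A → F → Q → C → L → H (or its reverse).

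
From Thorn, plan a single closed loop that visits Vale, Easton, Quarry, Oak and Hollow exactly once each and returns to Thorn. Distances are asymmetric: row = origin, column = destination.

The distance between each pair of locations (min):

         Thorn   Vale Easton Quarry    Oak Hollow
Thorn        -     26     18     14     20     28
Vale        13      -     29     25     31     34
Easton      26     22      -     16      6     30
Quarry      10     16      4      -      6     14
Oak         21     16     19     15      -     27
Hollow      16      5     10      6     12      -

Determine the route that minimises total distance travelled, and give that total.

Shortest round trip = 69 min.

Thorn-Vale-Easton-Quarry-Oak-Hollow-Thorn: 26+29+16+6+27+16 = 120
Thorn-Vale-Easton-Quarry-Hollow-Oak-Thorn: 26+29+16+14+12+21 = 118
Thorn-Vale-Easton-Oak-Quarry-Hollow-Thorn: 26+29+6+15+14+16 = 106
Thorn-Vale-Easton-Oak-Hollow-Quarry-Thorn: 26+29+6+27+6+10 = 104
Thorn-Vale-Easton-Hollow-Quarry-Oak-Thorn: 26+29+30+6+6+21 = 118
Thorn-Vale-Easton-Hollow-Oak-Quarry-Thorn: 26+29+30+12+15+10 = 122
Thorn-Vale-Quarry-Easton-Oak-Hollow-Thorn: 26+25+4+6+27+16 = 104
Thorn-Vale-Quarry-Easton-Hollow-Oak-Thorn: 26+25+4+30+12+21 = 118
Thorn-Vale-Quarry-Oak-Easton-Hollow-Thorn: 26+25+6+19+30+16 = 122
Thorn-Vale-Quarry-Oak-Hollow-Easton-Thorn: 26+25+6+27+10+26 = 120
Thorn-Vale-Quarry-Hollow-Easton-Oak-Thorn: 26+25+14+10+6+21 = 102
Thorn-Vale-Quarry-Hollow-Oak-Easton-Thorn: 26+25+14+12+19+26 = 122
Thorn-Vale-Oak-Easton-Quarry-Hollow-Thorn: 26+31+19+16+14+16 = 122
Thorn-Vale-Oak-Easton-Hollow-Quarry-Thorn: 26+31+19+30+6+10 = 122
… (106 more)
Thorn-Quarry-Easton-Oak-Hollow-Vale-Thorn: 14+4+6+27+5+13 = 69  ← best
The minimum is 69.
One optimal route: Thorn → Quarry → Easton → Oak → Hollow → Vale → Thorn.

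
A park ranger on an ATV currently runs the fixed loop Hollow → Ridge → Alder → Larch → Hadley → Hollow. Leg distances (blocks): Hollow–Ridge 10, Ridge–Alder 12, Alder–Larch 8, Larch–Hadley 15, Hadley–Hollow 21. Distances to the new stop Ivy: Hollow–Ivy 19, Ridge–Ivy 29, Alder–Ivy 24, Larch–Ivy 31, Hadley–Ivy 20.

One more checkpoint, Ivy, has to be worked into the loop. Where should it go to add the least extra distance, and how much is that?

Adding 18 blocks by placing Ivy on the Hadley–Hollow leg.

Insertion cost between consecutive stops i–j is d(i,Ivy) + d(Ivy,j) − d(i,j):
  between Hollow and Ridge: 19 + 29 − 10 = 38
  between Ridge and Alder: 29 + 24 − 12 = 41
  between Alder and Larch: 24 + 31 − 8 = 47
  between Larch and Hadley: 31 + 20 − 15 = 36
  between Hadley and Hollow: 20 + 19 − 21 = 18
Cheapest insertion is between Hadley and Hollow, adding 18.
New total = 66 + 18 = 84.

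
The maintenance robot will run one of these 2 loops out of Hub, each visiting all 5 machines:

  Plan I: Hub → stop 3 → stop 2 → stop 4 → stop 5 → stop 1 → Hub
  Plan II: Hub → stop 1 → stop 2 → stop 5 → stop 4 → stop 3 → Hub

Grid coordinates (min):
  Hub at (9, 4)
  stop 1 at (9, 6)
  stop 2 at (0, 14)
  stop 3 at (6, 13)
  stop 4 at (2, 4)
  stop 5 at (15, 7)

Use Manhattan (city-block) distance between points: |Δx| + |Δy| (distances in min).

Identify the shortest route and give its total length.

Shortest is Plan I, total 56 min.

Plan I: 12 + 7 + 12 + 16 + 7 + 2 = 56
Plan II: 2 + 17 + 22 + 16 + 13 + 12 = 82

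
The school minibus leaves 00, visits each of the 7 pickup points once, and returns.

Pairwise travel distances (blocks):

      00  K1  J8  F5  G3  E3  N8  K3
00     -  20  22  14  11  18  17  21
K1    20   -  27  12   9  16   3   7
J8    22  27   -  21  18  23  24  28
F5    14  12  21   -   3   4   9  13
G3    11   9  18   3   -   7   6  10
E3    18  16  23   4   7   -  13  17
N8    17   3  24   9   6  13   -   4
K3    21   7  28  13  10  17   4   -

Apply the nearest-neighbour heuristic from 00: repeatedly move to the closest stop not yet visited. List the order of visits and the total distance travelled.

Nearest-neighbour total = 91 blocks; route 00 → G3 → F5 → E3 → N8 → K1 → K3 → J8 → 00.

00 → [G3:11 / F5:14 / N8:17 / E3:18 / K1:20 / K3:21 / J8:22] → G3 (11)
G3 → [F5:3 / N8:6 / E3:7 / K1:9 / K3:10 / J8:18] → F5 (3)
F5 → [E3:4 / N8:9 / K1:12 / K3:13 / J8:21] → E3 (4)
E3 → [N8:13 / K1:16 / K3:17 / J8:23] → N8 (13)
N8 → [K1:3 / K3:4 / J8:24] → K1 (3)
K1 → [K3:7 / J8:27] → K3 (7)
K3 → [J8:28] → J8 (28)
Return J8→00: 22.
Total = 11 + 3 + 4 + 13 + 3 + 7 + 28 + 22 = 91.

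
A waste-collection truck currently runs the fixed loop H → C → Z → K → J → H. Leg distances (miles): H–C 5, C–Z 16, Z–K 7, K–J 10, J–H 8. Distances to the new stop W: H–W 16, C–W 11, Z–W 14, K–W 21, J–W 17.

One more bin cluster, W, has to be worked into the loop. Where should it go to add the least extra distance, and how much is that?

+9 miles — insert W between C and Z.

Insertion cost between consecutive stops i–j is d(i,W) + d(W,j) − d(i,j):
  between H and C: 16 + 11 − 5 = 22
  between C and Z: 11 + 14 − 16 = 9
  between Z and K: 14 + 21 − 7 = 28
  between K and J: 21 + 17 − 10 = 28
  between J and H: 17 + 16 − 8 = 25
Cheapest insertion is between C and Z, adding 9.
New total = 46 + 9 = 55.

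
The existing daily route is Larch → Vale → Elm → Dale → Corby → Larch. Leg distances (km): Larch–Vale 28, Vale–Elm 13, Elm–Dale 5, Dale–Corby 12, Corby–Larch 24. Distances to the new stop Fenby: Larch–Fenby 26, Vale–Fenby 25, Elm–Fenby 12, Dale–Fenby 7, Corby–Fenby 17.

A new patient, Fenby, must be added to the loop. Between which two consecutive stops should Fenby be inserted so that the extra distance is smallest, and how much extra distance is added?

Insertion cost between consecutive stops i–j is d(i,Fenby) + d(Fenby,j) − d(i,j):
  between Larch and Vale: 26 + 25 − 28 = 23
  between Vale and Elm: 25 + 12 − 13 = 24
  between Elm and Dale: 12 + 7 − 5 = 14
  between Dale and Corby: 7 + 17 − 12 = 12
  between Corby and Larch: 17 + 26 − 24 = 19
Cheapest insertion is between Dale and Corby, adding 12.
New total = 82 + 12 = 94.

Minimum extra distance: 12 km, inserting Fenby between Dale and Corby.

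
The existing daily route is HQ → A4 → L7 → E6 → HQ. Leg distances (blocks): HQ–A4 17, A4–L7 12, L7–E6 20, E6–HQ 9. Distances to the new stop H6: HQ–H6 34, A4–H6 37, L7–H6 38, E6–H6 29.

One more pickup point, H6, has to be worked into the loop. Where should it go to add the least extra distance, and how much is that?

Insertion cost between consecutive stops i–j is d(i,H6) + d(H6,j) − d(i,j):
  between HQ and A4: 34 + 37 − 17 = 54
  between A4 and L7: 37 + 38 − 12 = 63
  between L7 and E6: 38 + 29 − 20 = 47
  between E6 and HQ: 29 + 34 − 9 = 54
Cheapest insertion is between L7 and E6, adding 47.
New total = 58 + 47 = 105.

Minimum extra distance: 47 blocks, inserting H6 between L7 and E6.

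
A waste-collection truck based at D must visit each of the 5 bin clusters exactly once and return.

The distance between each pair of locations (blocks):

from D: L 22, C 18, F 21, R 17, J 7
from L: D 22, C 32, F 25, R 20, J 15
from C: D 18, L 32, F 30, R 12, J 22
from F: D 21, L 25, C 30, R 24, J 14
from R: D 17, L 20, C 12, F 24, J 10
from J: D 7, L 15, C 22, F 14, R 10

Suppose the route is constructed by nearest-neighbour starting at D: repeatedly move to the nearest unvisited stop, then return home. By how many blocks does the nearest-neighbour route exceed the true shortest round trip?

The nearest-neighbour route is 10 blocks longer than optimal.

From D: J=7, R=17, C=18, F=21, L=22 → choose J (7).
From J: R=10, F=14, L=15, C=22 → choose R (10).
From R: C=12, L=20, F=24 → choose C (12).
From C: F=30, L=32 → choose F (30).
From F: L=25 → choose L (25).
NN route D → J → R → C → F → L → D costs 106.
Optimal: D → C → R → L → F → J → D costs 96 (by enumerating all 60 distinct tours).
Excess = 106 − 96 = 10.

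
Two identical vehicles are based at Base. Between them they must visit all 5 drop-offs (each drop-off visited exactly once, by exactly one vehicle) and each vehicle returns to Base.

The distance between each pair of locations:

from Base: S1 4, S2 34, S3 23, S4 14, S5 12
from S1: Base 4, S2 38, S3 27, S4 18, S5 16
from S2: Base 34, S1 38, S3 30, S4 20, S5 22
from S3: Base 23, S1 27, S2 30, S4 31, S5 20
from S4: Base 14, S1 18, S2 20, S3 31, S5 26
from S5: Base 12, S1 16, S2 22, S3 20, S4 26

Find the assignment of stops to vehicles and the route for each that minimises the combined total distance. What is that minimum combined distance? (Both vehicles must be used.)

There are 2^4 − 1 = 15 ways to divide the 5 stops into two non-empty groups. For each, the best each vehicle can do is its own shortest tour through its group:
  {S1} + {S2, S3, S4, S5}: 8 + 96 = 104
  {S2} + {S1, S3, S4, S5}: 68 + 85 = 153
  {S1, S2} + {S3, S4, S5}: 76 + 77 = 153
  {S3} + {S1, S2, S4, S5}: 46 + 76 = 122
  {S1, S3} + {S2, S4, S5}: 54 + 68 = 122
  {S2, S3} + {S1, S4, S5}: 87 + 60 = 147
  … (15 splits in total)
Best: vehicle 1 Base → S1 → Base = 8; vehicle 2 Base → S4 → S2 → S3 → S5 → Base = 96; combined 104.

Minimum combined distance: 104.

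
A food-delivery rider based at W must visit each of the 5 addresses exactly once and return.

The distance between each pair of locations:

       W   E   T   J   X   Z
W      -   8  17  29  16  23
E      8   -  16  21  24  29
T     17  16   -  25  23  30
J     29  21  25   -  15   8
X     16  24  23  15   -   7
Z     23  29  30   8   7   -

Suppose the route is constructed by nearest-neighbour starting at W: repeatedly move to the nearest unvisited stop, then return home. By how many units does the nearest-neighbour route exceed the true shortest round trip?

W: E=8, X=16, T=17, Z=23, J=29 ⇒ E
E: T=16, J=21, X=24, Z=29 ⇒ T
T: X=23, J=25, Z=30 ⇒ X
X: Z=7, J=15 ⇒ Z
Z: J=8 ⇒ J
NN route W → E → T → X → Z → J → W costs 91.
Optimal: W → E → T → J → Z → X → W costs 80 (by enumerating all 60 distinct tours).
Excess = 91 − 80 = 11.

11 longer than the optimal tour.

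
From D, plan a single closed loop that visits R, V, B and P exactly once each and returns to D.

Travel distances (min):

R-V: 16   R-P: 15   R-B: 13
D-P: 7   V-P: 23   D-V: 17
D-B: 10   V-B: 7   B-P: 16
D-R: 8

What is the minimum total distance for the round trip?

54 min — the shortest possible round trip.

There are 12 distinct closed tours to check (reversals are equivalent).
D → R → V → B → P → D: 8+16+7+16+7 = 54
D → R → V → P → B → D: 8+16+23+16+10 = 73
D → R → B → V → P → D: 8+13+7+23+7 = 58
D → R → B → P → V → D: 8+13+16+23+17 = 77
D → R → P → V → B → D: 8+15+23+7+10 = 63
D → R → P → B → V → D: 8+15+16+7+17 = 63
D → V → R → B → P → D: 17+16+13+16+7 = 69
D → V → R → P → B → D: 17+16+15+16+10 = 74
D → V → B → R → P → D: 17+7+13+15+7 = 59
D → V → P → R → B → D: 17+23+15+13+10 = 78
D → B → R → V → P → D: 10+13+16+23+7 = 69
D → B → V → R → P → D: 10+7+16+15+7 = 55
The minimum is 54.
One optimal route: D → R → V → B → P → D (or its reverse).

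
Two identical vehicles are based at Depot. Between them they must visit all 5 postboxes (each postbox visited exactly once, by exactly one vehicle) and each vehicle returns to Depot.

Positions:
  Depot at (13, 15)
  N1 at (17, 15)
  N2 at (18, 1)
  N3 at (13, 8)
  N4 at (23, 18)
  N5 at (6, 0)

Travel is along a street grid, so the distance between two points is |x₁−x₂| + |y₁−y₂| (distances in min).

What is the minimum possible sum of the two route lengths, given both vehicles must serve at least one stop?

There are 2^4 − 1 = 15 ways to divide the 5 stops into two non-empty groups. For each, the best each vehicle can do is its own shortest tour through its group:
  {N1} + {N2, N3, N4, N5}: 8 + 70 = 78
  {N2} + {N1, N3, N4, N5}: 38 + 70 = 108
  {N1, N2} + {N3, N4, N5}: 38 + 70 = 108
  {N3} + {N1, N2, N4, N5}: 14 + 70 = 84
  {N1, N3} + {N2, N4, N5}: 22 + 70 = 92
  {N2, N3} + {N1, N4, N5}: 38 + 70 = 108
  … (15 splits in total)
Best: vehicle 1 Depot → N1 → Depot = 8; vehicle 2 Depot → N3 → N5 → N2 → N4 → Depot = 70; combined 78.

Minimum combined distance: 78 min.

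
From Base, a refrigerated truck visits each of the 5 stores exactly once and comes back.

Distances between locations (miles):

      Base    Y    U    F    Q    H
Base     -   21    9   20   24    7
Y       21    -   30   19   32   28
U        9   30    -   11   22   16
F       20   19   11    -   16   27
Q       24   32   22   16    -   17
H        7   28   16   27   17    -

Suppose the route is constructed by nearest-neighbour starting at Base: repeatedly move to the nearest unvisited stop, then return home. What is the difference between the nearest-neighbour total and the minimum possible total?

The nearest-neighbour route is 8 miles longer than optimal.

Base: H=7, U=9, F=20, Y=21, Q=24 ⇒ H
H: U=16, Q=17, F=27, Y=28 ⇒ U
U: F=11, Q=22, Y=30 ⇒ F
F: Q=16, Y=19 ⇒ Q
Q: Y=32 ⇒ Y
NN route Base → H → U → F → Q → Y → Base costs 103.
Optimal: Base → U → F → Y → Q → H → Base costs 95 (by enumerating all 60 distinct tours).
Excess = 103 − 95 = 8.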